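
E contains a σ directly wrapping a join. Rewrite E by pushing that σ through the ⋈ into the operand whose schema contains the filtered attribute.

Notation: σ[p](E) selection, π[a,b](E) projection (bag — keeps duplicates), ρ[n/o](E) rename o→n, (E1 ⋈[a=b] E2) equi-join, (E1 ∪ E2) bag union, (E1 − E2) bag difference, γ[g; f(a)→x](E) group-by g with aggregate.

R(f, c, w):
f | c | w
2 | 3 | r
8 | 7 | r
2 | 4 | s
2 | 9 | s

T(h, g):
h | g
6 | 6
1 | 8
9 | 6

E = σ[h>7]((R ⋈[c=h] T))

σ filters on h, owned by the right side.
E' = (R ⋈[c=h] σ[h>7](T))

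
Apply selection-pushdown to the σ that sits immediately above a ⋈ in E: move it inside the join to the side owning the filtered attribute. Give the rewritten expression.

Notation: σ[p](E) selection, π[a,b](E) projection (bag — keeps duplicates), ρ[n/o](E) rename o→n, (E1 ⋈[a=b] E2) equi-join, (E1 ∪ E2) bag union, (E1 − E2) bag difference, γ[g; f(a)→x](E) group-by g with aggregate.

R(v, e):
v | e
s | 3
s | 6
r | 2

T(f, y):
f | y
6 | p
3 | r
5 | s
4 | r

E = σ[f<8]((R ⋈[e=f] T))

σ filters on f, owned by the right side.
E' = (R ⋈[e=f] σ[f<8](T))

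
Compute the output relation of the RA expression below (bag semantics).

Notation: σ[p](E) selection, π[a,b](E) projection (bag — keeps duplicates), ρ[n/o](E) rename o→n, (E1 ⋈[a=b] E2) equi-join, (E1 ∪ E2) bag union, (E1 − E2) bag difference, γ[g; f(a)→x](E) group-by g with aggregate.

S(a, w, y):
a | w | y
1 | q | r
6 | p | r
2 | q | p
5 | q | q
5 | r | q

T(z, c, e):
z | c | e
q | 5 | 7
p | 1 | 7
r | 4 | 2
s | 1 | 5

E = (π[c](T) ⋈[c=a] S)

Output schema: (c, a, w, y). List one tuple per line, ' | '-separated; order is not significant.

Row counts bottom-up:
  T → 4
  π[c](T) → 4
  S → 5
  (π[c](T) ⋈[c=a] S) → 4

== RESULT ==
c | a | w | y
1 | 1 | q | r
1 | 1 | q | r
5 | 5 | q | q
5 | 5 | r | q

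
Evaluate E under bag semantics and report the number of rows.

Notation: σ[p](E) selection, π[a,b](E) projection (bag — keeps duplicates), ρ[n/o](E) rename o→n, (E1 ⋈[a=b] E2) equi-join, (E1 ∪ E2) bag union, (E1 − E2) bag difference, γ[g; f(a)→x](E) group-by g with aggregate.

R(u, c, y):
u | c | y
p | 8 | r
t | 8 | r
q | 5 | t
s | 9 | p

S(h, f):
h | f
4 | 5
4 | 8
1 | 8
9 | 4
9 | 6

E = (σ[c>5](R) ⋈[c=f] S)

Row counts bottom-up:
  R → 4
  σ[c>5](R) → 3
  S → 5
  (σ[c>5](R) ⋈[c=f] S) → 4

|E| = 4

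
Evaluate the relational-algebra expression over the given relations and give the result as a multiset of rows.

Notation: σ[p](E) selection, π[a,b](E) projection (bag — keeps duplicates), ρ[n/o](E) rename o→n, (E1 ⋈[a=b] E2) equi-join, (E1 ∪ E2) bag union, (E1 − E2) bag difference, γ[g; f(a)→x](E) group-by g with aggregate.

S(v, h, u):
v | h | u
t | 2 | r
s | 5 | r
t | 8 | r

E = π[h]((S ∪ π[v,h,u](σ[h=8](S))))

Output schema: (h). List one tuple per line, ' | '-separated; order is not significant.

Per-node cardinality:
  S → 3
  S → 3
  σ[h=8](S) → 1
  π[v,h,u](σ[h=8](S)) → 1
  (S ∪ π[v,h,u](σ[h=8](S))) → 4
  π[h]((S ∪ π[v,h,u](σ[h=8](S)))) → 4

== RESULT ==
h
2
5
8
8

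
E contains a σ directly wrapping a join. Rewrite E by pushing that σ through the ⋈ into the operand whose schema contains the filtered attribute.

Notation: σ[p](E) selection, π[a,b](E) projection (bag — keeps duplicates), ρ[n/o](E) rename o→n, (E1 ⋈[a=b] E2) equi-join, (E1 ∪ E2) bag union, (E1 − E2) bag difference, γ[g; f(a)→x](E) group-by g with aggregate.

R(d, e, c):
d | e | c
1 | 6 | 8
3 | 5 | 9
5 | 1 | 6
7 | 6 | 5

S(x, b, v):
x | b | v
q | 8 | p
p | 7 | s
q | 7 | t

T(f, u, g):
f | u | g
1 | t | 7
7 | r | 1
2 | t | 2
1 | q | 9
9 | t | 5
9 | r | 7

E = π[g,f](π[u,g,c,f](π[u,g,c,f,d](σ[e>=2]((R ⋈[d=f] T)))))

σ filters on e, owned by the left side.
E' = π[g,f](π[u,g,c,f](π[u,g,c,f,d]((σ[e>=2](R) ⋈[d=f] T))))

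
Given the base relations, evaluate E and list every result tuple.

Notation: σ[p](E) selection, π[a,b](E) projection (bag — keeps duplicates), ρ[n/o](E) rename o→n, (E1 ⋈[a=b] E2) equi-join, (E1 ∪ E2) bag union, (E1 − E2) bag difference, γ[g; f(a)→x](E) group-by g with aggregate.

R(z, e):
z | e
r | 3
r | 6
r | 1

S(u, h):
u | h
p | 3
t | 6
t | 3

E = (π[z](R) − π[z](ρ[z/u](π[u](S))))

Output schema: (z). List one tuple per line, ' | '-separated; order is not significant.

Row counts bottom-up:
  R → 3
  π[z](R) → 3
  S → 3
  π[u](S) → 3
  ρ[z/u](π[u](S)) → 3
  π[z](ρ[z/u](π[u](S))) → 3
  (π[z](R) − π[z](ρ[z/u](π[u](S)))) → 3

== RESULT ==
z
r
r
r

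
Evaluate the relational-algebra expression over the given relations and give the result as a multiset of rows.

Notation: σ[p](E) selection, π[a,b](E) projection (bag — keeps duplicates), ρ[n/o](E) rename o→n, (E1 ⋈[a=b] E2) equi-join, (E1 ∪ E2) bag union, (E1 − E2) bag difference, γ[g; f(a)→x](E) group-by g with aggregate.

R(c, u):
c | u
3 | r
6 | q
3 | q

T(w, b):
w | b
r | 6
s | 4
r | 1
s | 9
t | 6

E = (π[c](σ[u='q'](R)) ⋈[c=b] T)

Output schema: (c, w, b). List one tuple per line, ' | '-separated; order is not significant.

Subexpression sizes:
  R → 3
  σ[u='q'](R) → 2
  π[c](σ[u='q'](R)) → 2
  T → 5
  (π[c](σ[u='q'](R)) ⋈[c=b] T) → 2

== RESULT ==
c | w | b
6 | r | 6
6 | t | 6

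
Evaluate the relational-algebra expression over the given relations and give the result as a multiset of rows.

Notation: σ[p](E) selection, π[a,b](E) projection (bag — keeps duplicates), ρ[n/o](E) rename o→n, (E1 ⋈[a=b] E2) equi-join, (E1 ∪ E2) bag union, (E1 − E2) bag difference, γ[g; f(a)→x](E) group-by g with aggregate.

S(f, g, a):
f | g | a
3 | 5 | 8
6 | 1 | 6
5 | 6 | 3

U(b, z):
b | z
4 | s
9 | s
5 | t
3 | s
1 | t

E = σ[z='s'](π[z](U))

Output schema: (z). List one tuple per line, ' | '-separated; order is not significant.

Per-node cardinality:
  U → 5
  π[z](U) → 5
  σ[z='s'](π[z](U)) → 3

== RESULT ==
z
s
s
s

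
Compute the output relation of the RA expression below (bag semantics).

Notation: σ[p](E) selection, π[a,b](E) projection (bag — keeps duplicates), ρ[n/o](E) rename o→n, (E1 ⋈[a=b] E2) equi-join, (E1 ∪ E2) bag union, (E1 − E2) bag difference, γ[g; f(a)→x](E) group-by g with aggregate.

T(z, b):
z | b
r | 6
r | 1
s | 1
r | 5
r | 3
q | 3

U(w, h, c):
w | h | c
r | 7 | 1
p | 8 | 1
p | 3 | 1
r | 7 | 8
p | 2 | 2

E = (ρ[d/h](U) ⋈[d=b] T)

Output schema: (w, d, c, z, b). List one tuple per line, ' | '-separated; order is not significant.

Row counts bottom-up:
  U → 5
  ρ[d/h](U) → 5
  T → 6
  (ρ[d/h](U) ⋈[d=b] T) → 2

== RESULT ==
w | d | c | z | b
p | 3 | 1 | q | 3
p | 3 | 1 | r | 3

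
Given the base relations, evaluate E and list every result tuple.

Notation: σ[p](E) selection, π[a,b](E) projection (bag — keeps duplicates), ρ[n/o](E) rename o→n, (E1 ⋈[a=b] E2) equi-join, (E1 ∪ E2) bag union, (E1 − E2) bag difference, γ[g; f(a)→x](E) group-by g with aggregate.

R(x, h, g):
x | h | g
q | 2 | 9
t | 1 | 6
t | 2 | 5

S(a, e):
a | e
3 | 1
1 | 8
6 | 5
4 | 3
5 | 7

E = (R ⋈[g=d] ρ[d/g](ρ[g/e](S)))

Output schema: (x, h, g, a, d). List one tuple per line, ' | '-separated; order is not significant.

Stepwise |·|:
  R → 3
  S → 5
  ρ[g/e](S) → 5
  ρ[d/g](ρ[g/e](S)) → 5
  (R ⋈[g=d] ρ[d/g](ρ[g/e](S))) → 1

== RESULT ==
x | h | g | a | d
t | 2 | 5 | 6 | 5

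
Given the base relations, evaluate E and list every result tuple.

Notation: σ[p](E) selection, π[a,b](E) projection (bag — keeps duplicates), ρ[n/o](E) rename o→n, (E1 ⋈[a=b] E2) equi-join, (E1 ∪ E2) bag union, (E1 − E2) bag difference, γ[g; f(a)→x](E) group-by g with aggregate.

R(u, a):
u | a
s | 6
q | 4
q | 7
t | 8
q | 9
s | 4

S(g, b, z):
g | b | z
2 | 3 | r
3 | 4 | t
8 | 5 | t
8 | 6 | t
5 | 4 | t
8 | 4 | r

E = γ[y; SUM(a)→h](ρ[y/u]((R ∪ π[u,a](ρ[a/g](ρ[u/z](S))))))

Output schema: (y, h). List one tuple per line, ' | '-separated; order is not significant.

Row counts bottom-up:
  R → 6
  S → 6
  ρ[u/z](S) → 6
  ρ[a/g](ρ[u/z](S)) → 6
  π[u,a](ρ[a/g](ρ[u/z](S))) → 6
  (R ∪ π[u,a](ρ[a/g](ρ[u/z](S)))) → 12
  ρ[y/u]((R ∪ π[u,a](ρ[a/g](ρ[u/z](S))))) → 12
  γ[y; SUM(a)→h](ρ[y/u]((R ∪ π[u,a](ρ[a/g](ρ[u/z](S)))))) → 4

== RESULT ==
y | h
q | 20
r | 10
s | 10
t | 32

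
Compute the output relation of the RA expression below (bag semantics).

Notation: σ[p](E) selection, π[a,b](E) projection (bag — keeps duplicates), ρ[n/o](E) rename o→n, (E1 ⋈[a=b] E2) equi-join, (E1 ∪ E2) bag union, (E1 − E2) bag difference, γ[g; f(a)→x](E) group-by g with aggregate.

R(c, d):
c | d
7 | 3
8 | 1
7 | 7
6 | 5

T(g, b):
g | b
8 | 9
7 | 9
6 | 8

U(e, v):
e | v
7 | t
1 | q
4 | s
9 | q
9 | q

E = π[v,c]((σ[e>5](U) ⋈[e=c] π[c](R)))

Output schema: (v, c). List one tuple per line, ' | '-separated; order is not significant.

Per-node cardinality:
  U → 5
  σ[e>5](U) → 3
  R → 4
  π[c](R) → 4
  (σ[e>5](U) ⋈[e=c] π[c](R)) → 2
  π[v,c]((σ[e>5](U) ⋈[e=c] π[c](R))) → 2

== RESULT ==
v | c
t | 7
t | 7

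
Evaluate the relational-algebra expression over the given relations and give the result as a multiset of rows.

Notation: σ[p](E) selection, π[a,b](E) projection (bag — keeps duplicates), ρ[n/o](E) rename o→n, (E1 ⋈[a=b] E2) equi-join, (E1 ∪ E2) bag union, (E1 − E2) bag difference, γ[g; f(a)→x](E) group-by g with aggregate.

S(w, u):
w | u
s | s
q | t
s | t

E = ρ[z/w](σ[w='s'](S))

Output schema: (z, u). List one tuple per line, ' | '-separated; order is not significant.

Stepwise |·|:
  S → 3
  σ[w='s'](S) → 2
  ρ[z/w](σ[w='s'](S)) → 2

== RESULT ==
z | u
s | s
s | t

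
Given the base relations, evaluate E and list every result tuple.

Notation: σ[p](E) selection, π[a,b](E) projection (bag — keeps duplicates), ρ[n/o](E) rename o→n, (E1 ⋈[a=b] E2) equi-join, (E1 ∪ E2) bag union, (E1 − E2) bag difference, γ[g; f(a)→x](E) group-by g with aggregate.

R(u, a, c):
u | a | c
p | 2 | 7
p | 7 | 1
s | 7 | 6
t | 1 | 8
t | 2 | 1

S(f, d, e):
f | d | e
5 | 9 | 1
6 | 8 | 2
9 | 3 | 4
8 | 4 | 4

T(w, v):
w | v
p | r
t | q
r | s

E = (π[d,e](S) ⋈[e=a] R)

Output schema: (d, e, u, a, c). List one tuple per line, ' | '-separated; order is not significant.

Per-node cardinality:
  S → 4
  π[d,e](S) → 4
  R → 5
  (π[d,e](S) ⋈[e=a] R) → 3

== RESULT ==
d | e | u | a | c
8 | 2 | p | 2 | 7
8 | 2 | t | 2 | 1
9 | 1 | t | 1 | 8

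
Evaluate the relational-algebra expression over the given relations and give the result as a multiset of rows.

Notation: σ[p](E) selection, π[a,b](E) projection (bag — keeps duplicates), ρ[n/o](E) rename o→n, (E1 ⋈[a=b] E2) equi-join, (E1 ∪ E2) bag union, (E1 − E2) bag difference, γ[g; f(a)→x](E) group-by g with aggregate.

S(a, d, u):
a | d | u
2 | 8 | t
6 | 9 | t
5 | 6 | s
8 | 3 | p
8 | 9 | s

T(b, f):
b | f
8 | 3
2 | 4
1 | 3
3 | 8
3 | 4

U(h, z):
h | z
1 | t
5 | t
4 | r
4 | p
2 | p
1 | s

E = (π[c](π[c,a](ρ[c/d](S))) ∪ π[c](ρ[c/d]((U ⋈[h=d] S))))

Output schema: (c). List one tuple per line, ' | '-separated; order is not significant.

Row counts bottom-up:
  S → 5
  ρ[c/d](S) → 5
  π[c,a](ρ[c/d](S)) → 5
  π[c](π[c,a](ρ[c/d](S))) → 5
  U → 6
  S → 5
  (U ⋈[h=d] S) → 0
  ρ[c/d]((U ⋈[h=d] S)) → 0
  π[c](ρ[c/d]((U ⋈[h=d] S))) → 0
  (π[c](π[c,a](ρ[c/d](S))) ∪ π[c](ρ[c/d]((U ⋈[h=d] S)))) → 5

== RESULT ==
c
3
6
8
9
9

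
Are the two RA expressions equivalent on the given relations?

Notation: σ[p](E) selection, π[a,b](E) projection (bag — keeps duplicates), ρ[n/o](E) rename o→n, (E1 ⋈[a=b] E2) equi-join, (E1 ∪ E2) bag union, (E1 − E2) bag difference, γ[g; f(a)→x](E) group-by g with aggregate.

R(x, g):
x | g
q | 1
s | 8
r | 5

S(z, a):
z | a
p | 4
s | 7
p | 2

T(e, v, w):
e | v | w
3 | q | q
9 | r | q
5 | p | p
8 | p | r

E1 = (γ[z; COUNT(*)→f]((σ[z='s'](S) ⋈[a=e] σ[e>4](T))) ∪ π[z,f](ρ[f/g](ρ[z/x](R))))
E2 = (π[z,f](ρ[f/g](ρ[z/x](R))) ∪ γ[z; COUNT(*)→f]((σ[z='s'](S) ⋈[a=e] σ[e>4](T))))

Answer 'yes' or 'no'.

E1 row counts bottom-up:
  S → 3
  σ[z='s'](S) → 1
  T → 4
  σ[e>4](T) → 3
  (σ[z='s'](S) ⋈[a=e] σ[e>4](T)) → 0
  γ[z; COUNT(*)→f]((σ[z='s'](S) ⋈[a=e] σ[e>4](T))) → 0
  R → 3
  ρ[z/x](R) → 3
  ρ[f/g](ρ[z/x](R)) → 3
  π[z,f](ρ[f/g](ρ[z/x](R))) → 3
  (γ[z; COUNT(*)→f]((σ[z='s'](S) ⋈[a=e] σ[e>4](T))) ∪ π[z,f](ρ[f/g](ρ[z/x](R)))) → 3
E2 row counts bottom-up:
  R → 3
  ρ[z/x](R) → 3
  ρ[f/g](ρ[z/x](R)) → 3
  π[z,f](ρ[f/g](ρ[z/x](R))) → 3
  S → 3
  σ[z='s'](S) → 1
  T → 4
  σ[e>4](T) → 3
  (σ[z='s'](S) ⋈[a=e] σ[e>4](T)) → 0
  γ[z; COUNT(*)→f]((σ[z='s'](S) ⋈[a=e] σ[e>4](T))) → 0
  (π[z,f](ρ[f/g](ρ[z/x](R))) ∪ γ[z; COUNT(*)→f]((σ[z='s'](S) ⋈[a=e] σ[e>4](T)))) → 3

E1 and E2 produce the same multiset:
z | f
q | 1
r | 5
s | 8

yes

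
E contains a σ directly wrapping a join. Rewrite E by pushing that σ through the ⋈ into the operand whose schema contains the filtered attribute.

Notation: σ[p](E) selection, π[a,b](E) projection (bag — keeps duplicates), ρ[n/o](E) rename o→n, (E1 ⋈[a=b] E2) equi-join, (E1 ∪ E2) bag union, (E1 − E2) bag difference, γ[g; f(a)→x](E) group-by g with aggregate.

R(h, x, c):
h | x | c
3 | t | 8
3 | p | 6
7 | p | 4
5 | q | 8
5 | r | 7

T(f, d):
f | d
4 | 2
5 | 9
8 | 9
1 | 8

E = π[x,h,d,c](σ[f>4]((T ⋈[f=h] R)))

σ filters on f, owned by the left side.
E' = π[x,h,d,c]((σ[f>4](T) ⋈[f=h] R))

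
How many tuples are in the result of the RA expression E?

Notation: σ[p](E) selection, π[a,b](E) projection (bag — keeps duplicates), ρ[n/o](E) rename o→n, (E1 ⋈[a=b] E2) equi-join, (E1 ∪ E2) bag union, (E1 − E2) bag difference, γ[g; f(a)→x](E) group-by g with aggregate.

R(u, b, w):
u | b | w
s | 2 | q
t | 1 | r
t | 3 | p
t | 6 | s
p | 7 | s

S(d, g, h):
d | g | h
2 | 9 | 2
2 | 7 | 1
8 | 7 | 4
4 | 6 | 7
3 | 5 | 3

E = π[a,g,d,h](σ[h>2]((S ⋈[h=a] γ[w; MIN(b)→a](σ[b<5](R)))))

Row counts bottom-up:
  S → 5
  R → 5
  σ[b<5](R) → 3
  γ[w; MIN(b)→a](σ[b<5](R)) → 3
  (S ⋈[h=a] γ[w; MIN(b)→a](σ[b<5](R))) → 3
  σ[h>2]((S ⋈[h=a] γ[w; MIN(b)→a](σ[b<5](R)))) → 1
  π[a,g,d,h](σ[h>2]((S ⋈[h=a] γ[w; MIN(b)→a](σ[b<5](R))))) → 1

|E| = 1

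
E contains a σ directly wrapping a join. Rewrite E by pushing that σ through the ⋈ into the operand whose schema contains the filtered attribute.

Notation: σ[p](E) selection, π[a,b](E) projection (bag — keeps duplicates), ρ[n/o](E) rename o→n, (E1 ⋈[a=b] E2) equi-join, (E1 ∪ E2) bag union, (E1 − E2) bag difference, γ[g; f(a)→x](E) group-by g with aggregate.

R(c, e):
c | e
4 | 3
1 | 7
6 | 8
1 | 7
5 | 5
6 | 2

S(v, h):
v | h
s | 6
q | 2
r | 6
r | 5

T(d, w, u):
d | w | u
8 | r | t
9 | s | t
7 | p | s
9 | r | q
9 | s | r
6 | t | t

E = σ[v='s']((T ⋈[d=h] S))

σ filters on v, owned by the right side.
E' = (T ⋈[d=h] σ[v='s'](S))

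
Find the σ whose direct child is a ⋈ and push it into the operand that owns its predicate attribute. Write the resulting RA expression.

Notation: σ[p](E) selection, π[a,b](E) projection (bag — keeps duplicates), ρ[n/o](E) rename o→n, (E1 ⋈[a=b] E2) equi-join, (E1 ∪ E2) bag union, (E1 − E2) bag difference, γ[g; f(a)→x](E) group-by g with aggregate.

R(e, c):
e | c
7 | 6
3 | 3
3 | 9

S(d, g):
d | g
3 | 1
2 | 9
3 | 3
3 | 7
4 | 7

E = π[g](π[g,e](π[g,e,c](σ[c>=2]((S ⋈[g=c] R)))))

σ filters on c, owned by the right side.
E' = π[g](π[g,e](π[g,e,c]((S ⋈[g=c] σ[c>=2](R)))))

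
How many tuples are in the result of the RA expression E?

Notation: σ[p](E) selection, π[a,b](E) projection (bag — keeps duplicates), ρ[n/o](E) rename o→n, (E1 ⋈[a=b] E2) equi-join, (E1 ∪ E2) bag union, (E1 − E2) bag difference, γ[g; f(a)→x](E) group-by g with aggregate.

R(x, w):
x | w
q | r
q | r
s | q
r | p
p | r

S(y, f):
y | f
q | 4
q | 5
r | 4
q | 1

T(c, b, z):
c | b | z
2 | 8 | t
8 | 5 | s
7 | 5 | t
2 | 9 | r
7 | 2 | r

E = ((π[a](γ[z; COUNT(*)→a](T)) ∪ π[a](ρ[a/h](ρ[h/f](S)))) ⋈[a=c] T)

Per-node cardinality:
  T → 5
  γ[z; COUNT(*)→a](T) → 3
  π[a](γ[z; COUNT(*)→a](T)) → 3
  S → 4
  ρ[h/f](S) → 4
  ρ[a/h](ρ[h/f](S)) → 4
  π[a](ρ[a/h](ρ[h/f](S))) → 4
  (π[a](γ[z; COUNT(*)→a](T)) ∪ π[a](ρ[a/h](ρ[h/f](S)))) → 7
  T → 5
  ((π[a](γ[z; COUNT(*)→a](T)) ∪ π[a](ρ[a/h](ρ[h/f](S)))) ⋈[a=c] T) → 4

|E| = 4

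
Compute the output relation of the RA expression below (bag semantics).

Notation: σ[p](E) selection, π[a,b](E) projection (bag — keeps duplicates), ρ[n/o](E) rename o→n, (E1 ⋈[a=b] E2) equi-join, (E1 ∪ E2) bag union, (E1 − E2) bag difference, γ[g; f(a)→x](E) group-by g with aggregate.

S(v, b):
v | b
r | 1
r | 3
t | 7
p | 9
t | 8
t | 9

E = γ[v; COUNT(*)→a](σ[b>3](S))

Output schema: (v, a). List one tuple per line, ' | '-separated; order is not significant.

Per-node cardinality:
  S → 6
  σ[b>3](S) → 4
  γ[v; COUNT(*)→a](σ[b>3](S)) → 2

== RESULT ==
v | a
p | 1
t | 3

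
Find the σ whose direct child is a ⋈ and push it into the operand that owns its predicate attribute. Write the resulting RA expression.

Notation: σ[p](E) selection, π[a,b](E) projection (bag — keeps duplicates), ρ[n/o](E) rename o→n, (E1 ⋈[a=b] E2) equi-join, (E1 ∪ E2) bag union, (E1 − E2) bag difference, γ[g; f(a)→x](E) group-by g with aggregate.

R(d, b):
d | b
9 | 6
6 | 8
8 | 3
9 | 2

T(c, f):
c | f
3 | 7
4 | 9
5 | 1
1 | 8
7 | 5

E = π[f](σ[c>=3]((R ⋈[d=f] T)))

σ filters on c, owned by the right side.
E' = π[f]((R ⋈[d=f] σ[c>=3](T)))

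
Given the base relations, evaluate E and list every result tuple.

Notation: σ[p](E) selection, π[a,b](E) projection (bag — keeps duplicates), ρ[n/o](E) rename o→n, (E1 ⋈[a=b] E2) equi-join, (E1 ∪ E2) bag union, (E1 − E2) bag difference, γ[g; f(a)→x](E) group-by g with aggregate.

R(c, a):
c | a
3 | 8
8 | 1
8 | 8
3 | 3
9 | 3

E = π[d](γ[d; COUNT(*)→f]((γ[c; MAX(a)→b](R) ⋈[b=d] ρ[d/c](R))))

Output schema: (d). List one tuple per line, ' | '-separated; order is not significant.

Subexpression sizes:
  R → 5
  γ[c; MAX(a)→b](R) → 3
  R → 5
  ρ[d/c](R) → 5
  (γ[c; MAX(a)→b](R) ⋈[b=d] ρ[d/c](R)) → 6
  γ[d; COUNT(*)→f]((γ[c; MAX(a)→b](R) ⋈[b=d] ρ[d/c](R))) → 2
  π[d](γ[d; COUNT(*)→f]((γ[c; MAX(a)→b](R) ⋈[b=d] ρ[d/c](R)))) → 2

== RESULT ==
d
3
8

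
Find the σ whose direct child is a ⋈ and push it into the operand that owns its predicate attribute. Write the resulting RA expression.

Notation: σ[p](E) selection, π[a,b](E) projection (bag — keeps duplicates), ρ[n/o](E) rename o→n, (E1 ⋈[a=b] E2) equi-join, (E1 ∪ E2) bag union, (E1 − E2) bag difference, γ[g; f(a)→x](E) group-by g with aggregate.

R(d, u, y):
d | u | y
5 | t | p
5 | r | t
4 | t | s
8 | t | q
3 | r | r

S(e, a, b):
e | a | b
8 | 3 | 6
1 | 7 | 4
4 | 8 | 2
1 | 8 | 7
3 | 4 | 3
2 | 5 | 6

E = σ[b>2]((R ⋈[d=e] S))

σ filters on b, owned by the right side.
E' = (R ⋈[d=e] σ[b>2](S))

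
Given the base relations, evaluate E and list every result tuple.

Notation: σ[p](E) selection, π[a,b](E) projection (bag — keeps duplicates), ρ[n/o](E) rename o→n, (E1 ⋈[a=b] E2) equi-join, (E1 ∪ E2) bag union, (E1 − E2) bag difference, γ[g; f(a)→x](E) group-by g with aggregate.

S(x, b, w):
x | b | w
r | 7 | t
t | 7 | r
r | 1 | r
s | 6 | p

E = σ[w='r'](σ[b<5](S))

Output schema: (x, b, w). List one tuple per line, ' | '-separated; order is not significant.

Per-node cardinality:
  S → 4
  σ[b<5](S) → 1
  σ[w='r'](σ[b<5](S)) → 1

== RESULT ==
x | b | w
r | 1 | r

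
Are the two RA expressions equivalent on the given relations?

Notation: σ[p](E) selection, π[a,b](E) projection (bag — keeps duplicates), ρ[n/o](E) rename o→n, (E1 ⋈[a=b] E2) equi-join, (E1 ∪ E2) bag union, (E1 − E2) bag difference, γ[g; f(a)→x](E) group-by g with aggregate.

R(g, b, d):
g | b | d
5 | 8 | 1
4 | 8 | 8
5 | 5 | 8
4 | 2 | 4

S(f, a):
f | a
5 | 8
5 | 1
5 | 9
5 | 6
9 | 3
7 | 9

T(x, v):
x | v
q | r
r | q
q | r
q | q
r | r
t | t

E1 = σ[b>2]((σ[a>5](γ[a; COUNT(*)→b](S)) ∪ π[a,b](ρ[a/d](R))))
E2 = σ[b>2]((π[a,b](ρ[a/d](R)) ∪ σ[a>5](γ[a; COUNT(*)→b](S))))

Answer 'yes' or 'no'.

E1 per-node cardinality:
  S → 6
  γ[a; COUNT(*)→b](S) → 5
  σ[a>5](γ[a; COUNT(*)→b](S)) → 3
  R → 4
  ρ[a/d](R) → 4
  π[a,b](ρ[a/d](R)) → 4
  (σ[a>5](γ[a; COUNT(*)→b](S)) ∪ π[a,b](ρ[a/d](R))) → 7
  σ[b>2]((σ[a>5](γ[a; COUNT(*)→b](S)) ∪ π[a,b](ρ[a/d](R)))) → 3
E2 per-node cardinality:
  R → 4
  ρ[a/d](R) → 4
  π[a,b](ρ[a/d](R)) → 4
  S → 6
  γ[a; COUNT(*)→b](S) → 5
  σ[a>5](γ[a; COUNT(*)→b](S)) → 3
  (π[a,b](ρ[a/d](R)) ∪ σ[a>5](γ[a; COUNT(*)→b](S))) → 7
  σ[b>2]((π[a,b](ρ[a/d](R)) ∪ σ[a>5](γ[a; COUNT(*)→b](S)))) → 3

E1 and E2 produce the same multiset:
a | b
1 | 8
8 | 5
8 | 8

yes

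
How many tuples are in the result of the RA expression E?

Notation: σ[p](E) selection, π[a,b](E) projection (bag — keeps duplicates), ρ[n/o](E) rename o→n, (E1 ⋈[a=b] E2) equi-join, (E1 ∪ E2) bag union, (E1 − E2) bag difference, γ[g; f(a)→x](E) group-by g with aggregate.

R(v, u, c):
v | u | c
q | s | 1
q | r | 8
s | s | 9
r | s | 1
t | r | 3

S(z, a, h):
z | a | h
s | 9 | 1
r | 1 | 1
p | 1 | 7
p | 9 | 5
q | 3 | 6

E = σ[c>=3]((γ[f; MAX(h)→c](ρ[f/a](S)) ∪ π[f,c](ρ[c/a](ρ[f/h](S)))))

Stepwise |·|:
  S → 5
  ρ[f/a](S) → 5
  γ[f; MAX(h)→c](ρ[f/a](S)) → 3
  S → 5
  ρ[f/h](S) → 5
  ρ[c/a](ρ[f/h](S)) → 5
  π[f,c](ρ[c/a](ρ[f/h](S))) → 5
  (γ[f; MAX(h)→c](ρ[f/a](S)) ∪ π[f,c](ρ[c/a](ρ[f/h](S)))) → 8
  σ[c>=3]((γ[f; MAX(h)→c](ρ[f/a](S)) ∪ π[f,c](ρ[c/a](ρ[f/h](S))))) → 6

|E| = 6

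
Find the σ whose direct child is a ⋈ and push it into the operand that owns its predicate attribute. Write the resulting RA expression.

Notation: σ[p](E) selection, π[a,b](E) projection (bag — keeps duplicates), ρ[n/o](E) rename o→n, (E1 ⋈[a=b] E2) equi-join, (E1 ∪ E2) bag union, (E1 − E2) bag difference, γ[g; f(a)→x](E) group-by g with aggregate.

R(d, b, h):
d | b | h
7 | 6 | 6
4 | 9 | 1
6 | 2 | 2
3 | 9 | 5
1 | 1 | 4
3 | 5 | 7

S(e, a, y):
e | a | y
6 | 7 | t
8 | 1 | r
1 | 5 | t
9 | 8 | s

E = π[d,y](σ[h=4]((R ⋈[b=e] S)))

σ filters on h, owned by the left side.
E' = π[d,y]((σ[h=4](R) ⋈[b=e] S))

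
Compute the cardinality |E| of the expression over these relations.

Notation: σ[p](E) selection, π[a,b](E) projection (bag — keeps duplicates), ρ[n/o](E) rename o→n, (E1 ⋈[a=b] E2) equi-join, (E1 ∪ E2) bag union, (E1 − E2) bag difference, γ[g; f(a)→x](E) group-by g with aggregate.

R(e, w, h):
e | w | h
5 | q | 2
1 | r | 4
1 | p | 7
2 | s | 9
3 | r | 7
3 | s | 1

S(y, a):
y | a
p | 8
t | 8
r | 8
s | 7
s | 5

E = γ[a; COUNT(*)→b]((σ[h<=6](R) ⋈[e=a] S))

Subexpression sizes:
  R → 6
  σ[h<=6](R) → 3
  S → 5
  (σ[h<=6](R) ⋈[e=a] S) → 1
  γ[a; COUNT(*)→b]((σ[h<=6](R) ⋈[e=a] S)) → 1

|E| = 1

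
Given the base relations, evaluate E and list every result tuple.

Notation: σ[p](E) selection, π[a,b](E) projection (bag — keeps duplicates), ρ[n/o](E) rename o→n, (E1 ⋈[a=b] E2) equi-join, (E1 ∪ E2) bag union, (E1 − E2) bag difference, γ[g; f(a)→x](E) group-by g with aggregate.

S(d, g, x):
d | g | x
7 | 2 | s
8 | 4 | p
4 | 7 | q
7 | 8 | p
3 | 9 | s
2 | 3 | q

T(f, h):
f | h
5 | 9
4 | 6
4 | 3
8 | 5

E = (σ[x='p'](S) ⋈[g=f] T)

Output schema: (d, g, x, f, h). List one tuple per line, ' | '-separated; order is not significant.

Per-node cardinality:
  S → 6
  σ[x='p'](S) → 2
  T → 4
  (σ[x='p'](S) ⋈[g=f] T) → 3

== RESULT ==
d | g | x | f | h
7 | 8 | p | 8 | 5
8 | 4 | p | 4 | 3
8 | 4 | p | 4 | 6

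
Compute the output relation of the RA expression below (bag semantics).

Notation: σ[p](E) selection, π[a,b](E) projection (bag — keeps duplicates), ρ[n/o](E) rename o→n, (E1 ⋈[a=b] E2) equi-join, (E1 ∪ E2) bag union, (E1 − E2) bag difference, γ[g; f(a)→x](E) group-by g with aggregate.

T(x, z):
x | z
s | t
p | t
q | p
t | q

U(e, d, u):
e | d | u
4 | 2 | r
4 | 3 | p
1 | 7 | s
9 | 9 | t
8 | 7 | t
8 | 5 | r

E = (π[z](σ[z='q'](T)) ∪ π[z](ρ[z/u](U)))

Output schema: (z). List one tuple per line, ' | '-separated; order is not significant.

Per-node cardinality:
  T → 4
  σ[z='q'](T) → 1
  π[z](σ[z='q'](T)) → 1
  U → 6
  ρ[z/u](U) → 6
  π[z](ρ[z/u](U)) → 6
  (π[z](σ[z='q'](T)) ∪ π[z](ρ[z/u](U))) → 7

== RESULT ==
z
p
q
r
r
s
t
t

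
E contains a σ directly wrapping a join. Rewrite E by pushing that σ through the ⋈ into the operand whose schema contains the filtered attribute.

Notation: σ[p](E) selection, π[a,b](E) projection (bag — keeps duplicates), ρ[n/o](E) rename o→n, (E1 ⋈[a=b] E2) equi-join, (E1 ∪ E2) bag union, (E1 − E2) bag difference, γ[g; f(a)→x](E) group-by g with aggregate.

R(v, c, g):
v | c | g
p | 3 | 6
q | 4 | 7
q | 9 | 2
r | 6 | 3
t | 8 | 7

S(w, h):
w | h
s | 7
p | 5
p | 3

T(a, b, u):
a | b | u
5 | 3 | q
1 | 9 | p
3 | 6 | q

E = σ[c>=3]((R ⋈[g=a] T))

σ filters on c, owned by the left side.
E' = (σ[c>=3](R) ⋈[g=a] T)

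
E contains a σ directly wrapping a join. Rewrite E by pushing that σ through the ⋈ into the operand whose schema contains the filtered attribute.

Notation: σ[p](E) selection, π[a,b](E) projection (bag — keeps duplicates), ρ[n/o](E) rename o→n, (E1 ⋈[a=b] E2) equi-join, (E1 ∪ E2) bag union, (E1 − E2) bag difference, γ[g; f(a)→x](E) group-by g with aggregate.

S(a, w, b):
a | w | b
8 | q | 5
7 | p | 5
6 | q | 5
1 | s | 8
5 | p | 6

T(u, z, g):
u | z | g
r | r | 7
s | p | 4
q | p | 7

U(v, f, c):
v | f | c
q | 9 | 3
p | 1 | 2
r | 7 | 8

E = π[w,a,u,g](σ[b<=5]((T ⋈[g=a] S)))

σ filters on b, owned by the right side.
E' = π[w,a,u,g]((T ⋈[g=a] σ[b<=5](S)))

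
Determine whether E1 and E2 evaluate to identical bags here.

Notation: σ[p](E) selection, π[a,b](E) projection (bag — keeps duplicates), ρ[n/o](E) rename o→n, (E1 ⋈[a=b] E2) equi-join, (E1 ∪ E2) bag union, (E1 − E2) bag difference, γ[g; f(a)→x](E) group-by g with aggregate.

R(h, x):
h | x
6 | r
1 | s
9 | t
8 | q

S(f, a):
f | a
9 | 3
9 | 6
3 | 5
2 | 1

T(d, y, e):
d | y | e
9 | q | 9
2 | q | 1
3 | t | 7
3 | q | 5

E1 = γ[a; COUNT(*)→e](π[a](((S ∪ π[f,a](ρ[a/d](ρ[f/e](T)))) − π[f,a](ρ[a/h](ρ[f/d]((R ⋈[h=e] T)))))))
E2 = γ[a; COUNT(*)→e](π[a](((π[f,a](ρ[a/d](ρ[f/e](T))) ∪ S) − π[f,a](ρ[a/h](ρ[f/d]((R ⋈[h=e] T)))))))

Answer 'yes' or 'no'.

E1 stepwise |·|:
  S → 4
  T → 4
  ρ[f/e](T) → 4
  ρ[a/d](ρ[f/e](T)) → 4
  π[f,a](ρ[a/d](ρ[f/e](T))) → 4
  (S ∪ π[f,a](ρ[a/d](ρ[f/e](T)))) → 8
  R → 4
  T → 4
  (R ⋈[h=e] T) → 2
  ρ[f/d]((R ⋈[h=e] T)) → 2
  ρ[a/h](ρ[f/d]((R ⋈[h=e] T))) → 2
  π[f,a](ρ[a/h](ρ[f/d]((R ⋈[h=e] T)))) → 2
  ((S ∪ π[f,a](ρ[a/d](ρ[f/e](T)))) − π[f,a](ρ[a/h](ρ[f/d]((R ⋈[h=e] T))))) → 6
  π[a](((S ∪ π[f,a](ρ[a/d](ρ[f/e](T)))) − π[f,a](ρ[a/h](ρ[f/d]((R ⋈[h=e] T)))))) → 6
  γ[a; COUNT(*)→e](π[a](((S ∪ π[f,a](ρ[a/d](ρ[f/e](T)))) − π[f,a](ρ[a/h](ρ[f/d]((R ⋈[h=e] T))))))) → 4
E2 stepwise |·|:
  T → 4
  ρ[f/e](T) → 4
  ρ[a/d](ρ[f/e](T)) → 4
  π[f,a](ρ[a/d](ρ[f/e](T))) → 4
  S → 4
  (π[f,a](ρ[a/d](ρ[f/e](T))) ∪ S) → 8
  R → 4
  T → 4
  (R ⋈[h=e] T) → 2
  ρ[f/d]((R ⋈[h=e] T)) → 2
  ρ[a/h](ρ[f/d]((R ⋈[h=e] T))) → 2
  π[f,a](ρ[a/h](ρ[f/d]((R ⋈[h=e] T)))) → 2
  ((π[f,a](ρ[a/d](ρ[f/e](T))) ∪ S) − π[f,a](ρ[a/h](ρ[f/d]((R ⋈[h=e] T))))) → 6
  π[a](((π[f,a](ρ[a/d](ρ[f/e](T))) ∪ S) − π[f,a](ρ[a/h](ρ[f/d]((R ⋈[h=e] T)))))) → 6
  γ[a; COUNT(*)→e](π[a](((π[f,a](ρ[a/d](ρ[f/e](T))) ∪ S) − π[f,a](ρ[a/h](ρ[f/d]((R ⋈[h=e] T))))))) → 4

E1 and E2 produce the same multiset:
a | e
2 | 1
3 | 3
5 | 1
6 | 1

yes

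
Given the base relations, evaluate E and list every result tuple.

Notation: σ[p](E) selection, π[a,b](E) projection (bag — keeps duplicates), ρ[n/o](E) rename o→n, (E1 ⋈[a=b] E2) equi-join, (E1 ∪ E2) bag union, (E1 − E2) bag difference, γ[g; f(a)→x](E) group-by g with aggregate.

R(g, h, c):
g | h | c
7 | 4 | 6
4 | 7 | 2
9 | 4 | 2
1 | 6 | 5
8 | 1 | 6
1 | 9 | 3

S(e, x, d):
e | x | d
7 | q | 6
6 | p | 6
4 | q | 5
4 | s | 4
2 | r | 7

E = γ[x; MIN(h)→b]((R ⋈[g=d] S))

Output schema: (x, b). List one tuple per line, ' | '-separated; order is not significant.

Subexpression sizes:
  R → 6
  S → 5
  (R ⋈[g=d] S) → 2
  γ[x; MIN(h)→b]((R ⋈[g=d] S)) → 2

== RESULT ==
x | b
r | 4
s | 7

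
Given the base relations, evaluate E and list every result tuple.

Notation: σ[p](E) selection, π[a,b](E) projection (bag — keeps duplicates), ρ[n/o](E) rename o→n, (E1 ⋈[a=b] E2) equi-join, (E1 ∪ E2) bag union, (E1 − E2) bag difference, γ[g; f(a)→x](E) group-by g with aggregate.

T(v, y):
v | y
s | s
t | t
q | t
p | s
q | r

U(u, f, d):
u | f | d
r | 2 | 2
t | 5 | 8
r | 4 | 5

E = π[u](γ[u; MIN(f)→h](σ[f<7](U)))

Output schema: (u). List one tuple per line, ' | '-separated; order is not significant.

Per-node cardinality:
  U → 3
  σ[f<7](U) → 3
  γ[u; MIN(f)→h](σ[f<7](U)) → 2
  π[u](γ[u; MIN(f)→h](σ[f<7](U))) → 2

== RESULT ==
u
r
t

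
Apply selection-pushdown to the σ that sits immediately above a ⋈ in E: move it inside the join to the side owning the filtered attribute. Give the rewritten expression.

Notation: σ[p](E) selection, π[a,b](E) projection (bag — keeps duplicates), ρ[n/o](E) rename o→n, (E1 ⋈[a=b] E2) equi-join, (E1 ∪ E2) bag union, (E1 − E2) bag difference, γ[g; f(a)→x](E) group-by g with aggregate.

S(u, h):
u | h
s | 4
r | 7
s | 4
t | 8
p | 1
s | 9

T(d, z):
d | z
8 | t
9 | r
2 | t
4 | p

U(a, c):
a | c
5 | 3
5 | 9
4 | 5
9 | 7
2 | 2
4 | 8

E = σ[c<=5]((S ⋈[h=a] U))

σ filters on c, owned by the right side.
E' = (S ⋈[h=a] σ[c<=5](U))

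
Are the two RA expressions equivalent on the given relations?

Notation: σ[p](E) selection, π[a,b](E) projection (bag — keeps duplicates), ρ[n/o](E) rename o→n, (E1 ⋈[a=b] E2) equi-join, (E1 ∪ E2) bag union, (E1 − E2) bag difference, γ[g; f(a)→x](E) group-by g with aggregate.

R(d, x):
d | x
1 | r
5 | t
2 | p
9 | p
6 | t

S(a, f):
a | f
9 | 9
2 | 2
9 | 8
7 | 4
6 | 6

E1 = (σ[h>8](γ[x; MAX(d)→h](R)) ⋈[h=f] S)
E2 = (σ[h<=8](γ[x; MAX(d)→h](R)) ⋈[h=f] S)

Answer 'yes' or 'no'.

E1 row counts bottom-up:
  R → 5
  γ[x; MAX(d)→h](R) → 3
  σ[h>8](γ[x; MAX(d)→h](R)) → 1
  S → 5
  (σ[h>8](γ[x; MAX(d)→h](R)) ⋈[h=f] S) → 1
E2 row counts bottom-up:
  R → 5
  γ[x; MAX(d)→h](R) → 3
  σ[h<=8](γ[x; MAX(d)→h](R)) → 2
  S → 5
  (σ[h<=8](γ[x; MAX(d)→h](R)) ⋈[h=f] S) → 1

E1 result:
x | h | a | f
p | 9 | 9 | 9
E2 result:
x | h | a | f
t | 6 | 6 | 6
Witness: ('t', 6, 6, 6) appears 0× in E1 but 1× in E2.

no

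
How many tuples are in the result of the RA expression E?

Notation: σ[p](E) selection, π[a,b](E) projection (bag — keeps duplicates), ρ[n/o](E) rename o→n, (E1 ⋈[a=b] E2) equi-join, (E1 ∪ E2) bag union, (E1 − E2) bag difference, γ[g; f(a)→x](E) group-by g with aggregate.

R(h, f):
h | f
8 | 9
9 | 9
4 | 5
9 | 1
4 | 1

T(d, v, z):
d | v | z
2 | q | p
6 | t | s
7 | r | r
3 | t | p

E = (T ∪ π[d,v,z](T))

Stepwise |·|:
  T → 4
  T → 4
  π[d,v,z](T) → 4
  (T ∪ π[d,v,z](T)) → 8

|E| = 8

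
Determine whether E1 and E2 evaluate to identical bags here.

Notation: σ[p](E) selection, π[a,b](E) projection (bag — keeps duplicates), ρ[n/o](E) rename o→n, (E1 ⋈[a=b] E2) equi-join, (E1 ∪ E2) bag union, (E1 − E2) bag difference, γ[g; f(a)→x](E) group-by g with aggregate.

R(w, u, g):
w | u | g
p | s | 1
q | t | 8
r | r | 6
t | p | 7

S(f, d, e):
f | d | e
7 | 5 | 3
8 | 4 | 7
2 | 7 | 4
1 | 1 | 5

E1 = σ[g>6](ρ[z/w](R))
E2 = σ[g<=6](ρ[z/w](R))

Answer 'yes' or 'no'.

E1 stepwise |·|:
  R → 4
  ρ[z/w](R) → 4
  σ[g>6](ρ[z/w](R)) → 2
E2 stepwise |·|:
  R → 4
  ρ[z/w](R) → 4
  σ[g<=6](ρ[z/w](R)) → 2

E1 result:
z | u | g
q | t | 8
t | p | 7
E2 result:
z | u | g
p | s | 1
r | r | 6
Witness: ('p', 's', 1) appears 0× in E1 but 1× in E2.

no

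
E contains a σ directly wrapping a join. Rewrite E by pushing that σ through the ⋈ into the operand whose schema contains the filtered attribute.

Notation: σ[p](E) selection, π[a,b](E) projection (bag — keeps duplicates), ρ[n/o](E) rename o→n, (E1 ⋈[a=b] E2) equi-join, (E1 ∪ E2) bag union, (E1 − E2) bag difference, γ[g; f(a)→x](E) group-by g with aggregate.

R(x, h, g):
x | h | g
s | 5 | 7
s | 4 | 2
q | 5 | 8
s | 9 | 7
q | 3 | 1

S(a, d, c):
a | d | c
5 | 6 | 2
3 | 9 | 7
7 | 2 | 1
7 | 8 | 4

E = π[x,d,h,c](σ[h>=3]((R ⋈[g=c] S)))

σ filters on h, owned by the left side.
E' = π[x,d,h,c]((σ[h>=3](R) ⋈[g=c] S))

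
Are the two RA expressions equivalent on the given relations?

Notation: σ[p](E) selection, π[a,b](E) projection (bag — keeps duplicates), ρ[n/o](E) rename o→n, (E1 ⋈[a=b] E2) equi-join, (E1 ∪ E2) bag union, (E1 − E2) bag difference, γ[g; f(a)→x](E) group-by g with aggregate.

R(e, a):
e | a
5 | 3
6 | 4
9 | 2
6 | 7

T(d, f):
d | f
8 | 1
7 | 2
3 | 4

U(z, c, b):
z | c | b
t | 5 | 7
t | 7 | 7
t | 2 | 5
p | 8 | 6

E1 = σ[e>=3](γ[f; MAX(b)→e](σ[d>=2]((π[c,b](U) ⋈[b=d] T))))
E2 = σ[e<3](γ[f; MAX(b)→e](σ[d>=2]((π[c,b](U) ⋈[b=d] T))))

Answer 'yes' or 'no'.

E1 per-node cardinality:
  U → 4
  π[c,b](U) → 4
  T → 3
  (π[c,b](U) ⋈[b=d] T) → 2
  σ[d>=2]((π[c,b](U) ⋈[b=d] T)) → 2
  γ[f; MAX(b)→e](σ[d>=2]((π[c,b](U) ⋈[b=d] T))) → 1
  σ[e>=3](γ[f; MAX(b)→e](σ[d>=2]((π[c,b](U) ⋈[b=d] T)))) → 1
E2 per-node cardinality:
  U → 4
  π[c,b](U) → 4
  T → 3
  (π[c,b](U) ⋈[b=d] T) → 2
  σ[d>=2]((π[c,b](U) ⋈[b=d] T)) → 2
  γ[f; MAX(b)→e](σ[d>=2]((π[c,b](U) ⋈[b=d] T))) → 1
  σ[e<3](γ[f; MAX(b)→e](σ[d>=2]((π[c,b](U) ⋈[b=d] T)))) → 0

E1 result:
f | e
2 | 7
E2 result:
f | e
(0 rows)
Witness: (2, 7) appears 1× in E1 but 0× in E2.

no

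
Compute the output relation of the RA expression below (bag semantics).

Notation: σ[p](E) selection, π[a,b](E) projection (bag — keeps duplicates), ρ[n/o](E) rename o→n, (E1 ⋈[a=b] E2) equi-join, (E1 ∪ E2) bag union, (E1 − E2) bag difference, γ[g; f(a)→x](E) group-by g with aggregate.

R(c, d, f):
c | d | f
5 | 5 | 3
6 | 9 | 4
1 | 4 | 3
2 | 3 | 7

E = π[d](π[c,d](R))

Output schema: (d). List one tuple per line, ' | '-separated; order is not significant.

Row counts bottom-up:
  R → 4
  π[c,d](R) → 4
  π[d](π[c,d](R)) → 4

== RESULT ==
d
3
4
5
9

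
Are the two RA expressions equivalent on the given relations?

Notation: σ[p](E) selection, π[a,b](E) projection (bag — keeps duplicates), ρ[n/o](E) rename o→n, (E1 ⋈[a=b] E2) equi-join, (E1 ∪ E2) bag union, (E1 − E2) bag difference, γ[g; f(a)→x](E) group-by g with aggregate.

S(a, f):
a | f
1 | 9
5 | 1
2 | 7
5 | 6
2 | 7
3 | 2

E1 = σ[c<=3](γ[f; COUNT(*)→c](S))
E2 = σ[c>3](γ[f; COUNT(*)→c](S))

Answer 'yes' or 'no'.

E1 row counts bottom-up:
  S → 6
  γ[f; COUNT(*)→c](S) → 5
  σ[c<=3](γ[f; COUNT(*)→c](S)) → 5
E2 row counts bottom-up:
  S → 6
  γ[f; COUNT(*)→c](S) → 5
  σ[c>3](γ[f; COUNT(*)→c](S)) → 0

E1 result:
f | c
1 | 1
2 | 1
6 | 1
7 | 2
9 | 1
E2 result:
f | c
(0 rows)
Witness: (2, 1) appears 1× in E1 but 0× in E2.

no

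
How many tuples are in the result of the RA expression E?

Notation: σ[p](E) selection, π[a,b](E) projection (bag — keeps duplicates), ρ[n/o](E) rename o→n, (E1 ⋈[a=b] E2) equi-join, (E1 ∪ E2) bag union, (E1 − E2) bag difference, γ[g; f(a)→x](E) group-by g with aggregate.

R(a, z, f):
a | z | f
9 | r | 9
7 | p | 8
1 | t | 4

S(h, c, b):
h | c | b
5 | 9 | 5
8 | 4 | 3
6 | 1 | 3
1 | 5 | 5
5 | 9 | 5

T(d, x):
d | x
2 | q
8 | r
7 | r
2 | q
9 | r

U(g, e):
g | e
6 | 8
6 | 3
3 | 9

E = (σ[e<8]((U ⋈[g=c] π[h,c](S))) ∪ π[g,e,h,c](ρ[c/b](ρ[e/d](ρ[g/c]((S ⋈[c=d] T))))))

Row counts bottom-up:
  U → 3
  S → 5
  π[h,c](S) → 5
  (U ⋈[g=c] π[h,c](S)) → 0
  σ[e<8]((U ⋈[g=c] π[h,c](S))) → 0
  S → 5
  T → 5
  (S ⋈[c=d] T) → 2
  ρ[g/c]((S ⋈[c=d] T)) → 2
  ρ[e/d](ρ[g/c]((S ⋈[c=d] T))) → 2
  ρ[c/b](ρ[e/d](ρ[g/c]((S ⋈[c=d] T)))) → 2
  π[g,e,h,c](ρ[c/b](ρ[e/d](ρ[g/c]((S ⋈[c=d] T))))) → 2
  (σ[e<8]((U ⋈[g=c] π[h,c](S))) ∪ π[g,e,h,c](ρ[c/b](ρ[e/d](ρ[g/c]((S ⋈[c=d] T)))))) → 2

|E| = 2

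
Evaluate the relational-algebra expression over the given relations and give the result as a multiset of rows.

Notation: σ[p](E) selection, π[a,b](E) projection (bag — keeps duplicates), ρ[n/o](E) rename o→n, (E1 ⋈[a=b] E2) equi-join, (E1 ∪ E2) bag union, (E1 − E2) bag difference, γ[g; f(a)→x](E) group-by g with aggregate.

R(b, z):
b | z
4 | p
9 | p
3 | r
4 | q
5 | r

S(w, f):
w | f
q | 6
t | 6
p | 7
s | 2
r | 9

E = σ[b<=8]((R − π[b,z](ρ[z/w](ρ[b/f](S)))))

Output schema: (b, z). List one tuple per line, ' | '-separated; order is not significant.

Stepwise |·|:
  R → 5
  S → 5
  ρ[b/f](S) → 5
  ρ[z/w](ρ[b/f](S)) → 5
  π[b,z](ρ[z/w](ρ[b/f](S))) → 5
  (R − π[b,z](ρ[z/w](ρ[b/f](S)))) → 5
  σ[b<=8]((R − π[b,z](ρ[z/w](ρ[b/f](S))))) → 4

== RESULT ==
b | z
3 | r
4 | p
4 | q
5 | r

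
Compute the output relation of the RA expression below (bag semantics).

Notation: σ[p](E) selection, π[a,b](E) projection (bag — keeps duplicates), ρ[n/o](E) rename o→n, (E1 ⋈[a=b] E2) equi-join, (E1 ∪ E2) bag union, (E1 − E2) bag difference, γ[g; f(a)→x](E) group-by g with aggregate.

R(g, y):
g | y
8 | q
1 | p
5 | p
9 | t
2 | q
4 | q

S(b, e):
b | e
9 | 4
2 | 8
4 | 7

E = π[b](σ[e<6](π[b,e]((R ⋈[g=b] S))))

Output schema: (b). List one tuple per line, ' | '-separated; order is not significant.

Per-node cardinality:
  R → 6
  S → 3
  (R ⋈[g=b] S) → 3
  π[b,e]((R ⋈[g=b] S)) → 3
  σ[e<6](π[b,e]((R ⋈[g=b] S))) → 1
  π[b](σ[e<6](π[b,e]((R ⋈[g=b] S)))) → 1

== RESULT ==
b
9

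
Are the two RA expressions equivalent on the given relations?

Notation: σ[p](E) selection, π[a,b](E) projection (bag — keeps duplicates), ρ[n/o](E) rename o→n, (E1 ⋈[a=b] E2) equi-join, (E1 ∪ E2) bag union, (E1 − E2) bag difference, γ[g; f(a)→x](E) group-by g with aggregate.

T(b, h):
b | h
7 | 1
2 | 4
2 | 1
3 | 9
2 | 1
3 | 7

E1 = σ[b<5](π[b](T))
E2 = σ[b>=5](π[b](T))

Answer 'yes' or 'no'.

E1 stepwise |·|:
  T → 6
  π[b](T) → 6
  σ[b<5](π[b](T)) → 5
E2 stepwise |·|:
  T → 6
  π[b](T) → 6
  σ[b>=5](π[b](T)) → 1

E1 result:
b
2
2
2
3
3
E2 result:
b
7
Witness: (7,) appears 0× in E1 but 1× in E2.

no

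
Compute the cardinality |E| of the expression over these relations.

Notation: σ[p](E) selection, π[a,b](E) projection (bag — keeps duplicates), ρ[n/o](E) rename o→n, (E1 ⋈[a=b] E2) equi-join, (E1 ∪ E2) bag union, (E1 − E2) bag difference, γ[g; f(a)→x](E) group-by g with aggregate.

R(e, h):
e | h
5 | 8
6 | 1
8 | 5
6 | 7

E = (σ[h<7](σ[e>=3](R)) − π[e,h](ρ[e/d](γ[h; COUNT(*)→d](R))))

Per-node cardinality:
  R → 4
  σ[e>=3](R) → 4
  σ[h<7](σ[e>=3](R)) → 2
  R → 4
  γ[h; COUNT(*)→d](R) → 4
  ρ[e/d](γ[h; COUNT(*)→d](R)) → 4
  π[e,h](ρ[e/d](γ[h; COUNT(*)→d](R))) → 4
  (σ[h<7](σ[e>=3](R)) − π[e,h](ρ[e/d](γ[h; COUNT(*)→d](R)))) → 2

|E| = 2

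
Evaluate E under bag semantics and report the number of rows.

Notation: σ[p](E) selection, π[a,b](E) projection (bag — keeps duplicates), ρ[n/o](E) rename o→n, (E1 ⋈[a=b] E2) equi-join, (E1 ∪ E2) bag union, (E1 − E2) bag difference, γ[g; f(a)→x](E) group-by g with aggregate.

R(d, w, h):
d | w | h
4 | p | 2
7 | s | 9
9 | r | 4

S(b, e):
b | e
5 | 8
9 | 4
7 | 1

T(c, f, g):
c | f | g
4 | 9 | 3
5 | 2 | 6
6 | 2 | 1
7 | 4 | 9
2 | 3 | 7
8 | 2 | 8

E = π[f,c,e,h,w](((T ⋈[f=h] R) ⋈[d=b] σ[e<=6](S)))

Row counts bottom-up:
  T → 6
  R → 3
  (T ⋈[f=h] R) → 5
  S → 3
  σ[e<=6](S) → 2
  ((T ⋈[f=h] R) ⋈[d=b] σ[e<=6](S)) → 2
  π[f,c,e,h,w](((T ⋈[f=h] R) ⋈[d=b] σ[e<=6](S))) → 2

|E| = 2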